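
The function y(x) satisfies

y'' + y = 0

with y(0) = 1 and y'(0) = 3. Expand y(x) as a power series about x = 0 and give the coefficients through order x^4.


Ansatz: y(x) = sum_{n>=0} a_n x^n, so y'(x) = sum_{n>=1} n a_n x^(n-1) and y''(x) = sum_{n>=2} n(n-1) a_n x^(n-2).
Substitute into P(x) y'' + Q(x) y' + R(x) y = 0 with P(x) = 1, Q(x) = 0, R(x) = 1, and match powers of x.
Initial conditions: a_0 = 1, a_1 = 3.
Setting the coefficient of each power of x to zero and solving order by order (substituting the coefficients already found):
  x^0: 2 a_2 + a_0 = 0  ->  2 a_2 = -a_0 = -1  ->  a_2 = -1/2
  x^1: 6 a_3 + a_1 = 0  ->  6 a_3 = -a_1 = -3  ->  a_3 = -1/2
  x^2: 12 a_4 + a_2 = 0  ->  12 a_4 = -a_2 = 1/2  ->  a_4 = 1/24
Truncated series: y(x) = 1 + 3 x - (1/2) x^2 - (1/2) x^3 + (1/24) x^4 + O(x^5).

a_0 = 1; a_1 = 3; a_2 = -1/2; a_3 = -1/2; a_4 = 1/24


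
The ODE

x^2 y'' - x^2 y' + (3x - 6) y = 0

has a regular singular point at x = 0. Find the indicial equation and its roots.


Divide by x^2 to reach normal form y'' + P_1(x) y' + P_2(x) y = 0 with P_1(x) = -1 and P_2(x) = 3/x - 6/x^2.
x = 0 is a singular point because the y-coefficient 3/x - 6/x^2 has a pole at x = 0.
It is a regular singular point because x P_1(x) = p(x) = -x and x^2 P_2(x) = q(x) = 3x - 6 are polynomials, hence analytic at x = 0.
p(0) = 0,  q(0) = -6.
Indicial equation: r(r-1) + p(0) r + q(0) = 0, i.e. r^2 + (p(0) - 1) r + q(0) = 0, i.e. r^2 - 1 r - 6 = 0.
Discriminant: (-1)^2 - 4(-6) = 25, so r = (1 ± 5)/2.
Solving: r_1 = 3, r_2 = -2.

indicial: r^2 - 1 r - 6 = 0; roots r_1 = 3, r_2 = -2


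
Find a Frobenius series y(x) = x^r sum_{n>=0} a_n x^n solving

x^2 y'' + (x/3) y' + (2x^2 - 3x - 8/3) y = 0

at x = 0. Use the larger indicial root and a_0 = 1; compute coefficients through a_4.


Write in Frobenius form y'' + (p(x)/x) y' + (q(x)/x^2) y = 0:
  p(x) = 1/3,  q(x) = 2x^2 - 3x - 8/3.
Indicial equation: r(r-1) + (1/3) r + (-8/3) = 0 -> roots r_1 = 2, r_2 = -4/3.
Take r = r_1 = 2. Let y(x) = x^r sum_{n>=0} a_n x^n with a_0 = 1.
Substitute y = x^r sum a_n x^n and match x^{r+n}. The recurrence is
  D(n) a_n - 3 a_{n-1} + 2 a_{n-2} = 0,  where D(n) = (r+n)(r+n-1) + (1/3)(r+n) + (-8/3).
  a_n = [3 a_{n-1} - 2 a_{n-2}] / D(n).
Since the indicial polynomial factors as (r - r_1)(r - r_2), D(n) = (r_1 + n - r_1)(r_1 + n - r_2) = n(n + 10/3).
Evaluating step by step (a_0 = 1):
  n = 1: D(1) = 1(1 + 10/3) = 13/3; numerator = 3(1) = 3; a_1 = (3)/(13/3) = 9/13
  n = 2: D(2) = 2(2 + 10/3) = 32/3; numerator = 3(9/13) - 2(1) = 1/13; a_2 = (1/13)/(32/3) = 3/416
  n = 3: D(3) = 3(3 + 10/3) = 19; numerator = 3(3/416) - 2(9/13) = -567/416; a_3 = (-567/416)/(19) = -567/7904
  n = 4: D(4) = 4(4 + 10/3) = 88/3; numerator = 3(-567/7904) - 2(3/416) = -1815/7904; a_4 = (-1815/7904)/(88/3) = -495/63232

r = 2; a_0 = 1; a_1 = 9/13; a_2 = 3/416; a_3 = -567/7904; a_4 = -495/63232


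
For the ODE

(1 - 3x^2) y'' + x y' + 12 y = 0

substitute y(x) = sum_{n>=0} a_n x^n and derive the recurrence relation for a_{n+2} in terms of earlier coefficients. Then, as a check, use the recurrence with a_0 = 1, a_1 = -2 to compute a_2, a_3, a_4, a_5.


Substitute y = sum_n a_n x^n.
(1 - 3 x^2) y'' contributes (n+2)(n+1) a_{n+2} - 3 n(n-1) a_n at x^n.
x y'(x) contributes n a_n at x^n.
12 y(x) contributes 12 a_n at x^n.
Matching x^n: (n+2)(n+1) a_{n+2} + (-3 n(n-1) + n + 12) a_n = 0.
Thus a_{n+2} = (3 n(n-1) - n - 12) / ((n+1)(n+2)) * a_n.

Check with a_0 = 1, a_1 = -2 (apply the recurrence for n = 0, 1, 2, 3): a_0 = 1, a_1 = -2, a_2 = -6, a_3 = 13/3, a_4 = 4, a_5 = 13/20.

a_(n+2) = (3 n(n-1) - n - 12) / ((n+1)(n+2)) * a_n; check: a_0 = 1, a_1 = -2, a_2 = -6, a_3 = 13/3, a_4 = 4, a_5 = 13/20


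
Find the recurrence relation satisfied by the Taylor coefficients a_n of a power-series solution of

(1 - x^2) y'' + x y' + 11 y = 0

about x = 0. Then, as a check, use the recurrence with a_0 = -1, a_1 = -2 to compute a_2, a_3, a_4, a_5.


Substitute y = sum_n a_n x^n.
(1 - 1 x^2) y'' contributes (n+2)(n+1) a_{n+2} - n(n-1) a_n at x^n.
x y'(x) contributes n a_n at x^n.
11 y(x) contributes 11 a_n at x^n.
Matching x^n: (n+2)(n+1) a_{n+2} + (-n(n-1) + n + 11) a_n = 0.
Thus a_{n+2} = (n(n-1) - n - 11) / ((n+1)(n+2)) * a_n.

Check with a_0 = -1, a_1 = -2 (apply the recurrence for n = 0, 1, 2, 3): a_0 = -1, a_1 = -2, a_2 = 11/2, a_3 = 4, a_4 = -121/24, a_5 = -8/5.

a_(n+2) = (n(n-1) - n - 11) / ((n+1)(n+2)) * a_n; check: a_0 = -1, a_1 = -2, a_2 = 11/2, a_3 = 4, a_4 = -121/24, a_5 = -8/5


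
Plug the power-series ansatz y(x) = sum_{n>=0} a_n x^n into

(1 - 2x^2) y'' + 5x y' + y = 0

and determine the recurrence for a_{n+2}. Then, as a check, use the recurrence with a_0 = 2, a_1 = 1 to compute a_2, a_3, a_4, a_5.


Substitute y = sum_n a_n x^n.
(1 - 2 x^2) y'' contributes (n+2)(n+1) a_{n+2} - 2 n(n-1) a_n at x^n.
5 x y'(x) contributes 5 n a_n at x^n.
y(x) contributes 1 a_n at x^n.
Matching x^n: (n+2)(n+1) a_{n+2} + (-2 n(n-1) + 5 n + 1) a_n = 0.
Thus a_{n+2} = (2 n(n-1) - 5 n - 1) / ((n+1)(n+2)) * a_n.

Check with a_0 = 2, a_1 = 1 (apply the recurrence for n = 0, 1, 2, 3): a_0 = 2, a_1 = 1, a_2 = -1, a_3 = -1, a_4 = 7/12, a_5 = 1/5.

a_(n+2) = (2 n(n-1) - 5 n - 1) / ((n+1)(n+2)) * a_n; check: a_0 = 2, a_1 = 1, a_2 = -1, a_3 = -1, a_4 = 7/12, a_5 = 1/5


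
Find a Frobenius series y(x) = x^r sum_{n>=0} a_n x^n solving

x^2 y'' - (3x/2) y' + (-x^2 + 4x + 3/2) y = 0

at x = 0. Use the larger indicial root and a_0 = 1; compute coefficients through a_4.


Write in Frobenius form y'' + (p(x)/x) y' + (q(x)/x^2) y = 0:
  p(x) = -3/2,  q(x) = -x^2 + 4x + 3/2.
Indicial equation: r(r-1) + (-3/2) r + (3/2) = 0 -> roots r_1 = 3/2, r_2 = 1.
Take r = r_1 = 3/2. Let y(x) = x^r sum_{n>=0} a_n x^n with a_0 = 1.
Substitute y = x^r sum a_n x^n and match x^{r+n}. The recurrence is
  D(n) a_n + 4 a_{n-1} - 1 a_{n-2} = 0,  where D(n) = (r+n)(r+n-1) + (-3/2)(r+n) + (3/2).
  a_n = [-4 a_{n-1} + 1 a_{n-2}] / D(n).
Since the indicial polynomial factors as (r - r_1)(r - r_2), D(n) = (r_1 + n - r_1)(r_1 + n - r_2) = n(n + 1/2).
Evaluating step by step (a_0 = 1):
  n = 1: D(1) = 1(1 + 1/2) = 3/2; numerator = -4(1) = -4; a_1 = (-4)/(3/2) = -8/3
  n = 2: D(2) = 2(2 + 1/2) = 5; numerator = -4(-8/3) + 1(1) = 35/3; a_2 = (35/3)/(5) = 7/3
  n = 3: D(3) = 3(3 + 1/2) = 21/2; numerator = -4(7/3) + 1(-8/3) = -12; a_3 = (-12)/(21/2) = -8/7
  n = 4: D(4) = 4(4 + 1/2) = 18; numerator = -4(-8/7) + 1(7/3) = 145/21; a_4 = (145/21)/(18) = 145/378

r = 3/2; a_0 = 1; a_1 = -8/3; a_2 = 7/3; a_3 = -8/7; a_4 = 145/378


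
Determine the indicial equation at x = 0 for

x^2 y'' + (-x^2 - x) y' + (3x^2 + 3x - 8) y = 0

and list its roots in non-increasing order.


Divide by x^2 to reach normal form y'' + P_1(x) y' + P_2(x) y = 0 with P_1(x) = -1 - 1/x and P_2(x) = 3 + 3/x - 8/x^2.
x = 0 is a singular point because the y'-coefficient -1 - 1/x has a pole at x = 0 and the y-coefficient 3 + 3/x - 8/x^2 has a pole at x = 0.
It is a regular singular point because x P_1(x) = p(x) = -x - 1 and x^2 P_2(x) = q(x) = 3x^2 + 3x - 8 are polynomials, hence analytic at x = 0.
p(0) = -1,  q(0) = -8.
Indicial equation: r(r-1) + p(0) r + q(0) = 0, i.e. r^2 + (p(0) - 1) r + q(0) = 0, i.e. r^2 - 2 r - 8 = 0.
Discriminant: (-2)^2 - 4(-8) = 36, so r = (2 ± 6)/2.
Solving: r_1 = 4, r_2 = -2.

indicial: r^2 - 2 r - 8 = 0; roots r_1 = 4, r_2 = -2


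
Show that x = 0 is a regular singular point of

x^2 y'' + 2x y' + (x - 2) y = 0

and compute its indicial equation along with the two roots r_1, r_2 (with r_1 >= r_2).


Divide by x^2 to reach normal form y'' + P_1(x) y' + P_2(x) y = 0 with P_1(x) = 2/x and P_2(x) = 1/x - 2/x^2.
x = 0 is a singular point because the y'-coefficient 2/x has a pole at x = 0 and the y-coefficient 1/x - 2/x^2 has a pole at x = 0.
It is a regular singular point because x P_1(x) = p(x) = 2 and x^2 P_2(x) = q(x) = x - 2 are polynomials, hence analytic at x = 0.
p(0) = 2,  q(0) = -2.
Indicial equation: r(r-1) + p(0) r + q(0) = 0, i.e. r^2 + (p(0) - 1) r + q(0) = 0, i.e. r^2 + 1 r - 2 = 0.
Discriminant: (1)^2 - 4(-2) = 9, so r = (-1 ± 3)/2.
Solving: r_1 = 1, r_2 = -2.

indicial: r^2 + 1 r - 2 = 0; roots r_1 = 1, r_2 = -2


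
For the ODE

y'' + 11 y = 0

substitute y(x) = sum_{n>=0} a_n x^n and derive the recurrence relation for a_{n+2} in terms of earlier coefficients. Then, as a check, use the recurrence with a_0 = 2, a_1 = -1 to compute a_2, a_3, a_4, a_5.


Substitute y = sum_n a_n x^n into y'' + (const) y = 0.
y''(x) = sum_{n>=0} (n+2)(n+1) a_{n+2} x^n.
The ODE becomes sum_n [(n+2)(n+1) a_{n+2} + 11 a_n] x^n = 0.
Setting each coefficient to zero gives the recurrence:
  (n+2)(n+1) a_{n+2} + 11 a_n = 0,
  a_{n+2} = -11 / ((n+1)(n+2)) a_n.

Check with a_0 = 2, a_1 = -1 (apply the recurrence for n = 0, 1, 2, 3): a_0 = 2, a_1 = -1, a_2 = -11, a_3 = 11/6, a_4 = 121/12, a_5 = -121/120.

a_{n+2} = -11/((n+1)(n+2)) * a_n; check: a_0 = 2, a_1 = -1, a_2 = -11, a_3 = 11/6, a_4 = 121/12, a_5 = -121/120


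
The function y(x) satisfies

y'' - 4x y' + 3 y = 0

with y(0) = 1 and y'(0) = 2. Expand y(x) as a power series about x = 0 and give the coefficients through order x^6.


Ansatz: y(x) = sum_{n>=0} a_n x^n, so y'(x) = sum_{n>=1} n a_n x^(n-1) and y''(x) = sum_{n>=2} n(n-1) a_n x^(n-2).
Substitute into P(x) y'' + Q(x) y' + R(x) y = 0 with P(x) = 1, Q(x) = -4x, R(x) = 3, and match powers of x.
Initial conditions: a_0 = 1, a_1 = 2.
Setting the coefficient of each power of x to zero and solving order by order (substituting the coefficients already found):
  x^0: 2 a_2 + 3 a_0 = 0  ->  2 a_2 = -3 a_0 = -3  ->  a_2 = -3/2
  x^1: 6 a_3 - a_1 = 0  ->  6 a_3 = a_1 = 2  ->  a_3 = 1/3
  x^2: 12 a_4 - 5 a_2 = 0  ->  12 a_4 = 5 a_2 = -15/2  ->  a_4 = -5/8
  x^3: 20 a_5 - 9 a_3 = 0  ->  20 a_5 = 9 a_3 = 3  ->  a_5 = 3/20
  x^4: 30 a_6 - 13 a_4 = 0  ->  30 a_6 = 13 a_4 = -65/8  ->  a_6 = -13/48
Truncated series: y(x) = 1 + 2 x - (3/2) x^2 + (1/3) x^3 - (5/8) x^4 + (3/20) x^5 - (13/48) x^6 + O(x^7).

a_0 = 1; a_1 = 2; a_2 = -3/2; a_3 = 1/3; a_4 = -5/8; a_5 = 3/20; a_6 = -13/48


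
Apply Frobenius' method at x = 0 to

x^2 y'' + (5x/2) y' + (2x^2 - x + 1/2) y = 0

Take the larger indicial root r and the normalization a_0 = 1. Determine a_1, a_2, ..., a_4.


Write in Frobenius form y'' + (p(x)/x) y' + (q(x)/x^2) y = 0:
  p(x) = 5/2,  q(x) = 2x^2 - x + 1/2.
Indicial equation: r(r-1) + (5/2) r + (1/2) = 0 -> roots r_1 = -1/2, r_2 = -1.
Take r = r_1 = -1/2. Let y(x) = x^r sum_{n>=0} a_n x^n with a_0 = 1.
Substitute y = x^r sum a_n x^n and match x^{r+n}. The recurrence is
  D(n) a_n - 1 a_{n-1} + 2 a_{n-2} = 0,  where D(n) = (r+n)(r+n-1) + (5/2)(r+n) + (1/2).
  a_n = [1 a_{n-1} - 2 a_{n-2}] / D(n).
Since the indicial polynomial factors as (r - r_1)(r - r_2), D(n) = (r_1 + n - r_1)(r_1 + n - r_2) = n(n + 1/2).
Evaluating step by step (a_0 = 1):
  n = 1: D(1) = 1(1 + 1/2) = 3/2; numerator = 1(1) = 1; a_1 = (1)/(3/2) = 2/3
  n = 2: D(2) = 2(2 + 1/2) = 5; numerator = 1(2/3) - 2(1) = -4/3; a_2 = (-4/3)/(5) = -4/15
  n = 3: D(3) = 3(3 + 1/2) = 21/2; numerator = 1(-4/15) - 2(2/3) = -8/5; a_3 = (-8/5)/(21/2) = -16/105
  n = 4: D(4) = 4(4 + 1/2) = 18; numerator = 1(-16/105) - 2(-4/15) = 8/21; a_4 = (8/21)/(18) = 4/189

r = -1/2; a_0 = 1; a_1 = 2/3; a_2 = -4/15; a_3 = -16/105; a_4 = 4/189


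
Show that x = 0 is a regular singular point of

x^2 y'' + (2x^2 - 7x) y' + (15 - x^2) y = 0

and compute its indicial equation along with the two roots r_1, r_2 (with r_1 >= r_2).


Divide by x^2 to reach normal form y'' + P_1(x) y' + P_2(x) y = 0 with P_1(x) = 2 - 7/x and P_2(x) = -1 + 15/x^2.
x = 0 is a singular point because the y'-coefficient 2 - 7/x has a pole at x = 0 and the y-coefficient -1 + 15/x^2 has a pole at x = 0.
It is a regular singular point because x P_1(x) = p(x) = 2x - 7 and x^2 P_2(x) = q(x) = 15 - x^2 are polynomials, hence analytic at x = 0.
p(0) = -7,  q(0) = 15.
Indicial equation: r(r-1) + p(0) r + q(0) = 0, i.e. r^2 + (p(0) - 1) r + q(0) = 0, i.e. r^2 - 8 r + 15 = 0.
Discriminant: (-8)^2 - 4(15) = 4, so r = (8 ± 2)/2.
Solving: r_1 = 5, r_2 = 3.

indicial: r^2 - 8 r + 15 = 0; roots r_1 = 5, r_2 = 3


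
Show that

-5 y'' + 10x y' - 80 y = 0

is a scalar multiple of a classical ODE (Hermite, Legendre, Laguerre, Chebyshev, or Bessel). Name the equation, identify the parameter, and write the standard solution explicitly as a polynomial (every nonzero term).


All three coefficients share the factor -5; dividing through by -5 gives  y'' - 2x y' + 16 y = 0.
This matches the Hermite equation y'' - 2x y' + 2n y = 0 with 2n = 16, so n = 8; the polynomial solution is H_8(x).
With y = sum_k a_k x^k, matching x^k gives (k+2)(k+1) a_{k+2} = 2(k - n) a_k = 2(k - 8) a_k. The right side vanishes at k = 8, so the series with the parity of 8 terminates at degree 8.
Standard normalization: leading coefficient of H_n is 2^n, so a_8 = 2^8 = 256. Work downward with a_k = (k+1)(k+2) a_{k+2} / (2(k - n)):
  a_6 = (7)(8)(256) / (2(6 - 8)) = 14336/(-4) = -3584
  a_4 = (5)(6)(-3584) / (2(4 - 8)) = -107520/(-8) = 13440
  a_2 = (3)(4)(13440) / (2(2 - 8)) = 161280/(-12) = -13440
  a_0 = (1)(2)(-13440) / (2(0 - 8)) = -26880/(-16) = 1680
Hence H_8(x) = 256 x^8 - 3584 x^6 + 13440 x^4 - 13440 x^2 + 1680.

H_8(x); series = 256 x^8 - 3584 x^6 + 13440 x^4 - 13440 x^2 + 1680


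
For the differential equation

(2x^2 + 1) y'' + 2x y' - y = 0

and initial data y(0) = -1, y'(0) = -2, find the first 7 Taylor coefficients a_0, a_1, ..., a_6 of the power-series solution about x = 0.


Ansatz: y(x) = sum_{n>=0} a_n x^n, so y'(x) = sum_{n>=1} n a_n x^(n-1) and y''(x) = sum_{n>=2} n(n-1) a_n x^(n-2).
Substitute into P(x) y'' + Q(x) y' + R(x) y = 0 with P(x) = 2x^2 + 1, Q(x) = 2x, R(x) = -1, and match powers of x.
Initial conditions: a_0 = -1, a_1 = -2.
Setting the coefficient of each power of x to zero and solving order by order (substituting the coefficients already found):
  x^0: 2 a_2 - a_0 = 0  ->  2 a_2 = a_0 = -1  ->  a_2 = -1/2
  x^1: 6 a_3 + a_1 = 0  ->  6 a_3 = -a_1 = 2  ->  a_3 = 1/3
  x^2: 12 a_4 + 7 a_2 = 0  ->  12 a_4 = -7 a_2 = 7/2  ->  a_4 = 7/24
  x^3: 20 a_5 + 17 a_3 = 0  ->  20 a_5 = -17 a_3 = -17/3  ->  a_5 = -17/60
  x^4: 30 a_6 + 31 a_4 = 0  ->  30 a_6 = -31 a_4 = -217/24  ->  a_6 = -217/720
Truncated series: y(x) = -1 - 2 x - (1/2) x^2 + (1/3) x^3 + (7/24) x^4 - (17/60) x^5 - (217/720) x^6 + O(x^7).

a_0 = -1; a_1 = -2; a_2 = -1/2; a_3 = 1/3; a_4 = 7/24; a_5 = -17/60; a_6 = -217/720


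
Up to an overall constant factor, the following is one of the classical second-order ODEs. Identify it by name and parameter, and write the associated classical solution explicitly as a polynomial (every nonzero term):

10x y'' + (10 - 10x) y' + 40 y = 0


All three coefficients share the factor 10; dividing through by 10 gives  x y'' + (1 - x) y' + 4 y = 0.
This matches the Laguerre equation x y'' + (1 - x) y' + n y = 0 with n = 4; the polynomial solution is L_4(x).
With y = sum_k a_k x^k, matching x^k gives (k+1)k a_{k+1} + (k+1) a_{k+1} - k a_k + n a_k = 0, i.e. (k+1)^2 a_{k+1} = (k - n) a_k = (k - 4) a_k. The right side vanishes at k = 4, so the series terminates at degree 4.
Standard normalization L_n(0) = 1 gives a_0 = 1. Work upward with a_{k+1} = (k - 4) a_k / (k+1)^2:
  a_1 = (0 - 4)(1) / 1^2 = -4/1 = -4
  a_2 = (1 - 4)(-4) / 2^2 = 12/4 = 3
  a_3 = (2 - 4)(3) / 3^2 = -6/9 = -2/3
  a_4 = (3 - 4)(-2/3) / 4^2 = (2/3)/16 = 1/24
Hence L_4(x) = x^4/24 - 2 x^3/3 + 3 x^2 - 4 x + 1.

L_4(x); series = x^4/24 - 2 x^3/3 + 3 x^2 - 4 x + 1


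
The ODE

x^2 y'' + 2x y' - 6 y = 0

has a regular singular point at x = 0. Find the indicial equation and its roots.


Divide by x^2 to reach normal form y'' + P_1(x) y' + P_2(x) y = 0 with P_1(x) = 2/x and P_2(x) = -6/x^2.
x = 0 is a singular point because the y'-coefficient 2/x has a pole at x = 0 and the y-coefficient -6/x^2 has a pole at x = 0.
It is a regular singular point because x P_1(x) = p(x) = 2 and x^2 P_2(x) = q(x) = -6 are polynomials, hence analytic at x = 0.
p(0) = 2,  q(0) = -6.
Indicial equation: r(r-1) + p(0) r + q(0) = 0, i.e. r^2 + (p(0) - 1) r + q(0) = 0, i.e. r^2 + 1 r - 6 = 0.
Discriminant: (1)^2 - 4(-6) = 25, so r = (-1 ± 5)/2.
Solving: r_1 = 2, r_2 = -3.

indicial: r^2 + 1 r - 6 = 0; roots r_1 = 2, r_2 = -3


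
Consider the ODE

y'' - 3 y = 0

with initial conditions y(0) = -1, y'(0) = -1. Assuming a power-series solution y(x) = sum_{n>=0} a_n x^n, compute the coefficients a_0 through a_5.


Ansatz: y(x) = sum_{n>=0} a_n x^n, so y'(x) = sum_{n>=1} n a_n x^(n-1) and y''(x) = sum_{n>=2} n(n-1) a_n x^(n-2).
Substitute into P(x) y'' + Q(x) y' + R(x) y = 0 with P(x) = 1, Q(x) = 0, R(x) = -3, and match powers of x.
Initial conditions: a_0 = -1, a_1 = -1.
Setting the coefficient of each power of x to zero and solving order by order (substituting the coefficients already found):
  x^0: 2 a_2 - 3 a_0 = 0  ->  2 a_2 = 3 a_0 = -3  ->  a_2 = -3/2
  x^1: 6 a_3 - 3 a_1 = 0  ->  6 a_3 = 3 a_1 = -3  ->  a_3 = -1/2
  x^2: 12 a_4 - 3 a_2 = 0  ->  12 a_4 = 3 a_2 = -9/2  ->  a_4 = -3/8
  x^3: 20 a_5 - 3 a_3 = 0  ->  20 a_5 = 3 a_3 = -3/2  ->  a_5 = -3/40
Truncated series: y(x) = -1 - x - (3/2) x^2 - (1/2) x^3 - (3/8) x^4 - (3/40) x^5 + O(x^6).

a_0 = -1; a_1 = -1; a_2 = -3/2; a_3 = -1/2; a_4 = -3/8; a_5 = -3/40


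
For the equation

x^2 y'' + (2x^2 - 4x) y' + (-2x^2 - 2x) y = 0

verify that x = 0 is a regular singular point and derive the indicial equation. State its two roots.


Divide by x^2 to reach normal form y'' + P_1(x) y' + P_2(x) y = 0 with P_1(x) = 2 - 4/x and P_2(x) = -2 - 2/x.
x = 0 is a singular point because the y'-coefficient 2 - 4/x has a pole at x = 0 and the y-coefficient -2 - 2/x has a pole at x = 0.
It is a regular singular point because x P_1(x) = p(x) = 2x - 4 and x^2 P_2(x) = q(x) = -2x^2 - 2x are polynomials, hence analytic at x = 0.
p(0) = -4,  q(0) = 0.
Indicial equation: r(r-1) + p(0) r + q(0) = 0, i.e. r^2 + (p(0) - 1) r + q(0) = 0, i.e. r^2 - 5 r = 0.
Discriminant: (-5)^2 - 4(0) = 25, so r = (5 ± 5)/2.
Solving: r_1 = 5, r_2 = 0.

indicial: r^2 - 5 r = 0; roots r_1 = 5, r_2 = 0


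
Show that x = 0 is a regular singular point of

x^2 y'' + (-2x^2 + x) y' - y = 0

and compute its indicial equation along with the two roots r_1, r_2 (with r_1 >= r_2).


Divide by x^2 to reach normal form y'' + P_1(x) y' + P_2(x) y = 0 with P_1(x) = -2 + 1/x and P_2(x) = -1/x^2.
x = 0 is a singular point because the y'-coefficient -2 + 1/x has a pole at x = 0 and the y-coefficient -1/x^2 has a pole at x = 0.
It is a regular singular point because x P_1(x) = p(x) = 1 - 2x and x^2 P_2(x) = q(x) = -1 are polynomials, hence analytic at x = 0.
p(0) = 1,  q(0) = -1.
Indicial equation: r(r-1) + p(0) r + q(0) = 0, i.e. r^2 + (p(0) - 1) r + q(0) = 0, i.e. r^2 - 1 = 0.
Discriminant: (0)^2 - 4(-1) = 4, so r = (0 ± 2)/2.
Solving: r_1 = 1, r_2 = -1.

indicial: r^2 - 1 = 0; roots r_1 = 1, r_2 = -1


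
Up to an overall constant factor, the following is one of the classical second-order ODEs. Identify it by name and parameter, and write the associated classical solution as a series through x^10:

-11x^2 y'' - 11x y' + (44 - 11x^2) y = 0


All three coefficients share the factor -11; dividing through by -11 gives  x^2 y'' + x y' + (x^2 - 4) y = 0.
This matches the Bessel equation x^2 y'' + x y' + (x^2 - nu^2) y = 0 with nu^2 = 4, so nu = 2; the solution bounded at x = 0 is J_2(x).
Frobenius at x = 0: indicial roots ±nu; for r = nu the recurrence k(k + 2nu) c_k = -c_{k-2} gives the standard series J_nu(x) = sum_{k>=0} (-1)^k / (k! (k+nu)!) (x/2)^(2k+nu). Evaluate the first 5 terms:
  k = 0: (-1)^0 / (0! * 2! * 2^2) x^2 = 1/(1*2*4) x^2 = (1/8) x^2
  k = 1: (-1)^1 / (1! * 3! * 2^4) x^4 = -1/(1*6*16) x^4 = (-1/96) x^4
  k = 2: (-1)^2 / (2! * 4! * 2^6) x^6 = 1/(2*24*64) x^6 = (1/3072) x^6
  k = 3: (-1)^3 / (3! * 5! * 2^8) x^8 = -1/(6*120*256) x^8 = (-1/184320) x^8
  k = 4: (-1)^4 / (4! * 6! * 2^10) x^10 = 1/(24*720*1024) x^10 = (1/17694720) x^10
Hence J_2(x) = x^10/17694720 - x^8/184320 + x^6/3072 - x^4/96 + x^2/8 + ....

J_2(x); series = x^10/17694720 - x^8/184320 + x^6/3072 - x^4/96 + x^2/8


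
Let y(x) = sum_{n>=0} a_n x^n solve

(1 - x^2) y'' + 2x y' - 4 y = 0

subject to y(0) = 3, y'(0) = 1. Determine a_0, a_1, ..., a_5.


Ansatz: y(x) = sum_{n>=0} a_n x^n, so y'(x) = sum_{n>=1} n a_n x^(n-1) and y''(x) = sum_{n>=2} n(n-1) a_n x^(n-2).
Substitute into P(x) y'' + Q(x) y' + R(x) y = 0 with P(x) = 1 - x^2, Q(x) = 2x, R(x) = -4, and match powers of x.
Initial conditions: a_0 = 3, a_1 = 1.
Setting the coefficient of each power of x to zero and solving order by order (substituting the coefficients already found):
  x^0: 2 a_2 - 4 a_0 = 0  ->  2 a_2 = 4 a_0 = 12  ->  a_2 = 6
  x^1: 6 a_3 - 2 a_1 = 0  ->  6 a_3 = 2 a_1 = 2  ->  a_3 = 1/3
  x^2: 12 a_4 - 2 a_2 = 0  ->  12 a_4 = 2 a_2 = 12  ->  a_4 = 1
  x^3: 20 a_5 - 4 a_3 = 0  ->  20 a_5 = 4 a_3 = 4/3  ->  a_5 = 1/15
Truncated series: y(x) = 3 + x + 6 x^2 + (1/3) x^3 + x^4 + (1/15) x^5 + O(x^6).

a_0 = 3; a_1 = 1; a_2 = 6; a_3 = 1/3; a_4 = 1; a_5 = 1/15


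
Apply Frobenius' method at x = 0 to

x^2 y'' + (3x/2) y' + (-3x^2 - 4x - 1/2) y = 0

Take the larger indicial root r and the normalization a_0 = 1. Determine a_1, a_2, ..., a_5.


Write in Frobenius form y'' + (p(x)/x) y' + (q(x)/x^2) y = 0:
  p(x) = 3/2,  q(x) = -3x^2 - 4x - 1/2.
Indicial equation: r(r-1) + (3/2) r + (-1/2) = 0 -> roots r_1 = 1/2, r_2 = -1.
Take r = r_1 = 1/2. Let y(x) = x^r sum_{n>=0} a_n x^n with a_0 = 1.
Substitute y = x^r sum a_n x^n and match x^{r+n}. The recurrence is
  D(n) a_n - 4 a_{n-1} - 3 a_{n-2} = 0,  where D(n) = (r+n)(r+n-1) + (3/2)(r+n) + (-1/2).
  a_n = [4 a_{n-1} + 3 a_{n-2}] / D(n).
Since the indicial polynomial factors as (r - r_1)(r - r_2), D(n) = (r_1 + n - r_1)(r_1 + n - r_2) = n(n + 3/2).
Evaluating step by step (a_0 = 1):
  n = 1: D(1) = 1(1 + 3/2) = 5/2; numerator = 4(1) = 4; a_1 = (4)/(5/2) = 8/5
  n = 2: D(2) = 2(2 + 3/2) = 7; numerator = 4(8/5) + 3(1) = 47/5; a_2 = (47/5)/(7) = 47/35
  n = 3: D(3) = 3(3 + 3/2) = 27/2; numerator = 4(47/35) + 3(8/5) = 356/35; a_3 = (356/35)/(27/2) = 712/945
  n = 4: D(4) = 4(4 + 3/2) = 22; numerator = 4(712/945) + 3(47/35) = 1331/189; a_4 = (1331/189)/(22) = 121/378
  n = 5: D(5) = 5(5 + 3/2) = 65/2; numerator = 4(121/378) + 3(712/945) = 478/135; a_5 = (478/135)/(65/2) = 956/8775

r = 1/2; a_0 = 1; a_1 = 8/5; a_2 = 47/35; a_3 = 712/945; a_4 = 121/378; a_5 = 956/8775


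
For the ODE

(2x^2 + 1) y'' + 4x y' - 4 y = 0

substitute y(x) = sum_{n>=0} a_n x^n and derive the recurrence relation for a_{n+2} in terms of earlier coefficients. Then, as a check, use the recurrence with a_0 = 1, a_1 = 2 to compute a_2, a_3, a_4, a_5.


Substitute y = sum_n a_n x^n.
(1 + 2 x^2) y'' contributes (n+2)(n+1) a_{n+2} + 2 n(n-1) a_n at x^n.
4 x y'(x) contributes 4 n a_n at x^n.
-4 y(x) contributes -4 a_n at x^n.
Matching x^n: (n+2)(n+1) a_{n+2} + (2 n(n-1) + 4 n - 4) a_n = 0.
Thus a_{n+2} = (-2 n(n-1) - 4 n + 4) / ((n+1)(n+2)) * a_n.

Check with a_0 = 1, a_1 = 2 (apply the recurrence for n = 0, 1, 2, 3): a_0 = 1, a_1 = 2, a_2 = 2, a_3 = 0, a_4 = -4/3, a_5 = 0.

a_(n+2) = (-2 n(n-1) - 4 n + 4) / ((n+1)(n+2)) * a_n; check: a_0 = 1, a_1 = 2, a_2 = 2, a_3 = 0, a_4 = -4/3, a_5 = 0


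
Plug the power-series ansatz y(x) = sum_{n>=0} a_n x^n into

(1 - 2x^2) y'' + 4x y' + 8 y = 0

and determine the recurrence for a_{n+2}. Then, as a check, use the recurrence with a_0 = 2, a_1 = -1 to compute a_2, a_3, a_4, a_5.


Substitute y = sum_n a_n x^n.
(1 - 2 x^2) y'' contributes (n+2)(n+1) a_{n+2} - 2 n(n-1) a_n at x^n.
4 x y'(x) contributes 4 n a_n at x^n.
8 y(x) contributes 8 a_n at x^n.
Matching x^n: (n+2)(n+1) a_{n+2} + (-2 n(n-1) + 4 n + 8) a_n = 0.
Thus a_{n+2} = (2 n(n-1) - 4 n - 8) / ((n+1)(n+2)) * a_n.

Check with a_0 = 2, a_1 = -1 (apply the recurrence for n = 0, 1, 2, 3): a_0 = 2, a_1 = -1, a_2 = -8, a_3 = 2, a_4 = 8, a_5 = -4/5.

a_(n+2) = (2 n(n-1) - 4 n - 8) / ((n+1)(n+2)) * a_n; check: a_0 = 2, a_1 = -1, a_2 = -8, a_3 = 2, a_4 = 8, a_5 = -4/5


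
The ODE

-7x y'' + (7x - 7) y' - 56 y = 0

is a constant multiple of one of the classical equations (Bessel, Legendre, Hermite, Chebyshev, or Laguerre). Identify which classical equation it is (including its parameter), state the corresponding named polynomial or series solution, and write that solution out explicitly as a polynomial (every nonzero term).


All three coefficients share the factor -7; dividing through by -7 gives  x y'' + (1 - x) y' + 8 y = 0.
This matches the Laguerre equation x y'' + (1 - x) y' + n y = 0 with n = 8; the polynomial solution is L_8(x).
With y = sum_k a_k x^k, matching x^k gives (k+1)k a_{k+1} + (k+1) a_{k+1} - k a_k + n a_k = 0, i.e. (k+1)^2 a_{k+1} = (k - n) a_k = (k - 8) a_k. The right side vanishes at k = 8, so the series terminates at degree 8.
Standard normalization L_n(0) = 1 gives a_0 = 1. Work upward with a_{k+1} = (k - 8) a_k / (k+1)^2:
  a_1 = (0 - 8)(1) / 1^2 = -8/1 = -8
  a_2 = (1 - 8)(-8) / 2^2 = 56/4 = 14
  a_3 = (2 - 8)(14) / 3^2 = -84/9 = -28/3
  a_4 = (3 - 8)(-28/3) / 4^2 = (140/3)/16 = 35/12
  a_5 = (4 - 8)(35/12) / 5^2 = (-35/3)/25 = -7/15
  a_6 = (5 - 8)(-7/15) / 6^2 = (7/5)/36 = 7/180
  a_7 = (6 - 8)(7/180) / 7^2 = (-7/90)/49 = -1/630
  a_8 = (7 - 8)(-1/630) / 8^2 = (1/630)/64 = 1/40320
Hence L_8(x) = x^8/40320 - x^7/630 + 7 x^6/180 - 7 x^5/15 + 35 x^4/12 - 28 x^3/3 + 14 x^2 - 8 x + 1.

L_8(x); series = x^8/40320 - x^7/630 + 7 x^6/180 - 7 x^5/15 + 35 x^4/12 - 28 x^3/3 + 14 x^2 - 8 x + 1


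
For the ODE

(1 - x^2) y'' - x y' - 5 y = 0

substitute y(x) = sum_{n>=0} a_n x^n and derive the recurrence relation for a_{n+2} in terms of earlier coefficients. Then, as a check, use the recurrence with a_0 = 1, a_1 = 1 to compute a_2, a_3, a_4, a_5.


Substitute y = sum_n a_n x^n.
(1 - 1 x^2) y'' contributes (n+2)(n+1) a_{n+2} - n(n-1) a_n at x^n.
-x y'(x) contributes -n a_n at x^n.
-5 y(x) contributes -5 a_n at x^n.
Matching x^n: (n+2)(n+1) a_{n+2} + (-n(n-1) - n - 5) a_n = 0.
Thus a_{n+2} = (n(n-1) + n + 5) / ((n+1)(n+2)) * a_n.

Check with a_0 = 1, a_1 = 1 (apply the recurrence for n = 0, 1, 2, 3): a_0 = 1, a_1 = 1, a_2 = 5/2, a_3 = 1, a_4 = 15/8, a_5 = 7/10.

a_(n+2) = (n(n-1) + n + 5) / ((n+1)(n+2)) * a_n; check: a_0 = 1, a_1 = 1, a_2 = 5/2, a_3 = 1, a_4 = 15/8, a_5 = 7/10


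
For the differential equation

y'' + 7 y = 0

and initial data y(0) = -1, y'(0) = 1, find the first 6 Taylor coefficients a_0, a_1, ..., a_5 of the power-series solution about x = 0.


Ansatz: y(x) = sum_{n>=0} a_n x^n, so y'(x) = sum_{n>=1} n a_n x^(n-1) and y''(x) = sum_{n>=2} n(n-1) a_n x^(n-2).
Substitute into P(x) y'' + Q(x) y' + R(x) y = 0 with P(x) = 1, Q(x) = 0, R(x) = 7, and match powers of x.
Initial conditions: a_0 = -1, a_1 = 1.
Setting the coefficient of each power of x to zero and solving order by order (substituting the coefficients already found):
  x^0: 2 a_2 + 7 a_0 = 0  ->  2 a_2 = -7 a_0 = 7  ->  a_2 = 7/2
  x^1: 6 a_3 + 7 a_1 = 0  ->  6 a_3 = -7 a_1 = -7  ->  a_3 = -7/6
  x^2: 12 a_4 + 7 a_2 = 0  ->  12 a_4 = -7 a_2 = -49/2  ->  a_4 = -49/24
  x^3: 20 a_5 + 7 a_3 = 0  ->  20 a_5 = -7 a_3 = 49/6  ->  a_5 = 49/120
Truncated series: y(x) = -1 + x + (7/2) x^2 - (7/6) x^3 - (49/24) x^4 + (49/120) x^5 + O(x^6).

a_0 = -1; a_1 = 1; a_2 = 7/2; a_3 = -7/6; a_4 = -49/24; a_5 = 49/120


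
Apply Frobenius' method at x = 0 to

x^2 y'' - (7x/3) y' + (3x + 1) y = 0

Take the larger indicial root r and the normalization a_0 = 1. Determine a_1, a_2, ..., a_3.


Write in Frobenius form y'' + (p(x)/x) y' + (q(x)/x^2) y = 0:
  p(x) = -7/3,  q(x) = 3x + 1.
Indicial equation: r(r-1) + (-7/3) r + (1) = 0 -> roots r_1 = 3, r_2 = 1/3.
Take r = r_1 = 3. Let y(x) = x^r sum_{n>=0} a_n x^n with a_0 = 1.
Substitute y = x^r sum a_n x^n and match x^{r+n}. The recurrence is
  D(n) a_n + 3 a_{n-1} = 0,  where D(n) = (r+n)(r+n-1) + (-7/3)(r+n) + (1).
  a_n = -3 / D(n) * a_{n-1}.
Since the indicial polynomial factors as (r - r_1)(r - r_2), D(n) = (r_1 + n - r_1)(r_1 + n - r_2) = n(n + 8/3).
Evaluating step by step (a_0 = 1):
  n = 1: D(1) = 1(1 + 8/3) = 11/3; numerator = -3(1) = -3; a_1 = (-3)/(11/3) = -9/11
  n = 2: D(2) = 2(2 + 8/3) = 28/3; numerator = -3(-9/11) = 27/11; a_2 = (27/11)/(28/3) = 81/308
  n = 3: D(3) = 3(3 + 8/3) = 17; numerator = -3(81/308) = -243/308; a_3 = (-243/308)/(17) = -243/5236

r = 3; a_0 = 1; a_1 = -9/11; a_2 = 81/308; a_3 = -243/5236


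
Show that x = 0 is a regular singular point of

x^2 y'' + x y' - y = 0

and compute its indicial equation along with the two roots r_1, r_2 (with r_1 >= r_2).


Divide by x^2 to reach normal form y'' + P_1(x) y' + P_2(x) y = 0 with P_1(x) = 1/x and P_2(x) = -1/x^2.
x = 0 is a singular point because the y'-coefficient 1/x has a pole at x = 0 and the y-coefficient -1/x^2 has a pole at x = 0.
It is a regular singular point because x P_1(x) = p(x) = 1 and x^2 P_2(x) = q(x) = -1 are polynomials, hence analytic at x = 0.
p(0) = 1,  q(0) = -1.
Indicial equation: r(r-1) + p(0) r + q(0) = 0, i.e. r^2 + (p(0) - 1) r + q(0) = 0, i.e. r^2 - 1 = 0.
Discriminant: (0)^2 - 4(-1) = 4, so r = (0 ± 2)/2.
Solving: r_1 = 1, r_2 = -1.

indicial: r^2 - 1 = 0; roots r_1 = 1, r_2 = -1


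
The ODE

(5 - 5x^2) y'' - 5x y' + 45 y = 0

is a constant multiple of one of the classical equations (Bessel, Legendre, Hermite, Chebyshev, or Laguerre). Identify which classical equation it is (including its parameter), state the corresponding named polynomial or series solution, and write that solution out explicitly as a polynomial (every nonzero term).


All three coefficients share the factor 5; dividing through by 5 gives  (1 - x^2) y'' - x y' + 9 y = 0.
This matches the Chebyshev equation (1 - x^2) y'' - x y' + n^2 y = 0 (note the -x y' term, not -2x y') with n^2 = 9, so n = 3; the polynomial solution is T_3(x).
With y = sum_k a_k x^k, matching x^k gives (k+2)(k+1) a_{k+2} = (k^2 - n^2) a_k = (k - 3)(k + 3) a_k. The right side vanishes at k = 3, so the series with the parity of 3 terminates at degree 3.
Standard normalization: leading coefficient of T_n is 2^(n-1), so a_3 = 2^2 = 4. Work downward with a_k = (k+1)(k+2) a_{k+2} / ((k - 3)(k + 3)):
  a_1 = (2)(3)(4) / ((1 - 3)(1 + 3)) = 24/(-8) = -3
Hence T_3(x) = 4 x^3 - 3 x.

T_3(x); series = 4 x^3 - 3 x


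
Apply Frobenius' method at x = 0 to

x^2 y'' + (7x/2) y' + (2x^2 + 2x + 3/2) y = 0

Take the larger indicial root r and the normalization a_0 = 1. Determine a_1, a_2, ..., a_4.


Write in Frobenius form y'' + (p(x)/x) y' + (q(x)/x^2) y = 0:
  p(x) = 7/2,  q(x) = 2x^2 + 2x + 3/2.
Indicial equation: r(r-1) + (7/2) r + (3/2) = 0 -> roots r_1 = -1, r_2 = -3/2.
Take r = r_1 = -1. Let y(x) = x^r sum_{n>=0} a_n x^n with a_0 = 1.
Substitute y = x^r sum a_n x^n and match x^{r+n}. The recurrence is
  D(n) a_n + 2 a_{n-1} + 2 a_{n-2} = 0,  where D(n) = (r+n)(r+n-1) + (7/2)(r+n) + (3/2).
  a_n = [-2 a_{n-1} - 2 a_{n-2}] / D(n).
Since the indicial polynomial factors as (r - r_1)(r - r_2), D(n) = (r_1 + n - r_1)(r_1 + n - r_2) = n(n + 1/2).
Evaluating step by step (a_0 = 1):
  n = 1: D(1) = 1(1 + 1/2) = 3/2; numerator = -2(1) = -2; a_1 = (-2)/(3/2) = -4/3
  n = 2: D(2) = 2(2 + 1/2) = 5; numerator = -2(-4/3) - 2(1) = 2/3; a_2 = (2/3)/(5) = 2/15
  n = 3: D(3) = 3(3 + 1/2) = 21/2; numerator = -2(2/15) - 2(-4/3) = 12/5; a_3 = (12/5)/(21/2) = 8/35
  n = 4: D(4) = 4(4 + 1/2) = 18; numerator = -2(8/35) - 2(2/15) = -76/105; a_4 = (-76/105)/(18) = -38/945

r = -1; a_0 = 1; a_1 = -4/3; a_2 = 2/15; a_3 = 8/35; a_4 = -38/945


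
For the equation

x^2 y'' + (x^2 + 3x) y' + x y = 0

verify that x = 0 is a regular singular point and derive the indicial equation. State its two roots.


Divide by x^2 to reach normal form y'' + P_1(x) y' + P_2(x) y = 0 with P_1(x) = 1 + 3/x and P_2(x) = 1/x.
x = 0 is a singular point because the y'-coefficient 1 + 3/x has a pole at x = 0 and the y-coefficient 1/x has a pole at x = 0.
It is a regular singular point because x P_1(x) = p(x) = x + 3 and x^2 P_2(x) = q(x) = x are polynomials, hence analytic at x = 0.
p(0) = 3,  q(0) = 0.
Indicial equation: r(r-1) + p(0) r + q(0) = 0, i.e. r^2 + (p(0) - 1) r + q(0) = 0, i.e. r^2 + 2 r = 0.
Discriminant: (2)^2 - 4(0) = 4, so r = (-2 ± 2)/2.
Solving: r_1 = 0, r_2 = -2.

indicial: r^2 + 2 r = 0; roots r_1 = 0, r_2 = -2


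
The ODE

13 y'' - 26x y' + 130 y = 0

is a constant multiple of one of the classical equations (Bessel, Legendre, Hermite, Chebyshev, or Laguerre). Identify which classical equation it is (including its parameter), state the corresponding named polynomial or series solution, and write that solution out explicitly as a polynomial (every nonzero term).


All three coefficients share the factor 13; dividing through by 13 gives  y'' - 2x y' + 10 y = 0.
This matches the Hermite equation y'' - 2x y' + 2n y = 0 with 2n = 10, so n = 5; the polynomial solution is H_5(x).
With y = sum_k a_k x^k, matching x^k gives (k+2)(k+1) a_{k+2} = 2(k - n) a_k = 2(k - 5) a_k. The right side vanishes at k = 5, so the series with the parity of 5 terminates at degree 5.
Standard normalization: leading coefficient of H_n is 2^n, so a_5 = 2^5 = 32. Work downward with a_k = (k+1)(k+2) a_{k+2} / (2(k - n)):
  a_3 = (4)(5)(32) / (2(3 - 5)) = 640/(-4) = -160
  a_1 = (2)(3)(-160) / (2(1 - 5)) = -960/(-8) = 120
Hence H_5(x) = 32 x^5 - 160 x^3 + 120 x.

H_5(x); series = 32 x^5 - 160 x^3 + 120 x


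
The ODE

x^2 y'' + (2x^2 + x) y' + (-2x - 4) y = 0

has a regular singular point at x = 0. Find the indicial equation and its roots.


Divide by x^2 to reach normal form y'' + P_1(x) y' + P_2(x) y = 0 with P_1(x) = 2 + 1/x and P_2(x) = -2/x - 4/x^2.
x = 0 is a singular point because the y'-coefficient 2 + 1/x has a pole at x = 0 and the y-coefficient -2/x - 4/x^2 has a pole at x = 0.
It is a regular singular point because x P_1(x) = p(x) = 2x + 1 and x^2 P_2(x) = q(x) = -2x - 4 are polynomials, hence analytic at x = 0.
p(0) = 1,  q(0) = -4.
Indicial equation: r(r-1) + p(0) r + q(0) = 0, i.e. r^2 + (p(0) - 1) r + q(0) = 0, i.e. r^2 - 4 = 0.
Discriminant: (0)^2 - 4(-4) = 16, so r = (0 ± 4)/2.
Solving: r_1 = 2, r_2 = -2.

indicial: r^2 - 4 = 0; roots r_1 = 2, r_2 = -2


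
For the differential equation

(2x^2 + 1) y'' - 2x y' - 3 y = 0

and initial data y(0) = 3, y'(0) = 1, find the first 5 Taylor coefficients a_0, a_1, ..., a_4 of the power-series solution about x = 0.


Ansatz: y(x) = sum_{n>=0} a_n x^n, so y'(x) = sum_{n>=1} n a_n x^(n-1) and y''(x) = sum_{n>=2} n(n-1) a_n x^(n-2).
Substitute into P(x) y'' + Q(x) y' + R(x) y = 0 with P(x) = 2x^2 + 1, Q(x) = -2x, R(x) = -3, and match powers of x.
Initial conditions: a_0 = 3, a_1 = 1.
Setting the coefficient of each power of x to zero and solving order by order (substituting the coefficients already found):
  x^0: 2 a_2 - 3 a_0 = 0  ->  2 a_2 = 3 a_0 = 9  ->  a_2 = 9/2
  x^1: 6 a_3 - 5 a_1 = 0  ->  6 a_3 = 5 a_1 = 5  ->  a_3 = 5/6
  x^2: 12 a_4 - 3 a_2 = 0  ->  12 a_4 = 3 a_2 = 27/2  ->  a_4 = 9/8
Truncated series: y(x) = 3 + x + (9/2) x^2 + (5/6) x^3 + (9/8) x^4 + O(x^5).

a_0 = 3; a_1 = 1; a_2 = 9/2; a_3 = 5/6; a_4 = 9/8


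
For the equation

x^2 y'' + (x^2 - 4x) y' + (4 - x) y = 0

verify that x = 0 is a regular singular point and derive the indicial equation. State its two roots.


Divide by x^2 to reach normal form y'' + P_1(x) y' + P_2(x) y = 0 with P_1(x) = 1 - 4/x and P_2(x) = -1/x + 4/x^2.
x = 0 is a singular point because the y'-coefficient 1 - 4/x has a pole at x = 0 and the y-coefficient -1/x + 4/x^2 has a pole at x = 0.
It is a regular singular point because x P_1(x) = p(x) = x - 4 and x^2 P_2(x) = q(x) = 4 - x are polynomials, hence analytic at x = 0.
p(0) = -4,  q(0) = 4.
Indicial equation: r(r-1) + p(0) r + q(0) = 0, i.e. r^2 + (p(0) - 1) r + q(0) = 0, i.e. r^2 - 5 r + 4 = 0.
Discriminant: (-5)^2 - 4(4) = 9, so r = (5 ± 3)/2.
Solving: r_1 = 4, r_2 = 1.

indicial: r^2 - 5 r + 4 = 0; roots r_1 = 4, r_2 = 1


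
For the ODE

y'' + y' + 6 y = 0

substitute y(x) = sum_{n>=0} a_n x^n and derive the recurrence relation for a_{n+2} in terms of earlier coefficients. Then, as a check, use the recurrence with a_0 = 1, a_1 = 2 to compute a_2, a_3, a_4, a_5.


Substitute y = sum_n a_n x^n.
y''(x) has coefficient (n+2)(n+1) a_{n+2} at x^n;
y'(x) has coefficient (n+1) a_{n+1} at x^n;
6 y(x) has coefficient 6 a_n at x^n.
Matching x^n: (n+2)(n+1) a_{n+2} + (n+1) a_{n+1} + 6 a_n = 0.
Thus a_{n+2} = [-(n+1) a_{n+1} - 6 a_n] / ((n+1)(n+2)).

Check with a_0 = 1, a_1 = 2 (apply the recurrence for n = 0, 1, 2, 3): a_0 = 1, a_1 = 2, a_2 = -4, a_3 = -2/3, a_4 = 13/6, a_5 = -7/30.

a_(n+2) = [-(n+1) a_(n+1) - 6 a_n] / ((n+1)(n+2)); check: a_0 = 1, a_1 = 2, a_2 = -4, a_3 = -2/3, a_4 = 13/6, a_5 = -7/30


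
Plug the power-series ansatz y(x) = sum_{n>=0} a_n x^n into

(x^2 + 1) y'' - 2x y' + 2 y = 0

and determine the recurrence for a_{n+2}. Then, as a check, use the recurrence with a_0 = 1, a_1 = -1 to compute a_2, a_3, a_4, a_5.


Substitute y = sum_n a_n x^n.
(1 + 1 x^2) y'' contributes (n+2)(n+1) a_{n+2} + n(n-1) a_n at x^n.
-2 x y'(x) contributes -2 n a_n at x^n.
2 y(x) contributes 2 a_n at x^n.
Matching x^n: (n+2)(n+1) a_{n+2} + (n(n-1) - 2 n + 2) a_n = 0.
Thus a_{n+2} = (-n(n-1) + 2 n - 2) / ((n+1)(n+2)) * a_n.

Check with a_0 = 1, a_1 = -1 (apply the recurrence for n = 0, 1, 2, 3): a_0 = 1, a_1 = -1, a_2 = -1, a_3 = 0, a_4 = 0, a_5 = 0.

a_(n+2) = (-n(n-1) + 2 n - 2) / ((n+1)(n+2)) * a_n; check: a_0 = 1, a_1 = -1, a_2 = -1, a_3 = 0, a_4 = 0, a_5 = 0


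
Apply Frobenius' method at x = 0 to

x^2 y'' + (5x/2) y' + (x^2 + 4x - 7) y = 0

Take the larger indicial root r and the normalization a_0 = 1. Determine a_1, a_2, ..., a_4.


Write in Frobenius form y'' + (p(x)/x) y' + (q(x)/x^2) y = 0:
  p(x) = 5/2,  q(x) = x^2 + 4x - 7.
Indicial equation: r(r-1) + (5/2) r + (-7) = 0 -> roots r_1 = 2, r_2 = -7/2.
Take r = r_1 = 2. Let y(x) = x^r sum_{n>=0} a_n x^n with a_0 = 1.
Substitute y = x^r sum a_n x^n and match x^{r+n}. The recurrence is
  D(n) a_n + 4 a_{n-1} + 1 a_{n-2} = 0,  where D(n) = (r+n)(r+n-1) + (5/2)(r+n) + (-7).
  a_n = [-4 a_{n-1} - 1 a_{n-2}] / D(n).
Since the indicial polynomial factors as (r - r_1)(r - r_2), D(n) = (r_1 + n - r_1)(r_1 + n - r_2) = n(n + 11/2).
Evaluating step by step (a_0 = 1):
  n = 1: D(1) = 1(1 + 11/2) = 13/2; numerator = -4(1) = -4; a_1 = (-4)/(13/2) = -8/13
  n = 2: D(2) = 2(2 + 11/2) = 15; numerator = -4(-8/13) - 1(1) = 19/13; a_2 = (19/13)/(15) = 19/195
  n = 3: D(3) = 3(3 + 11/2) = 51/2; numerator = -4(19/195) - 1(-8/13) = 44/195; a_3 = (44/195)/(51/2) = 88/9945
  n = 4: D(4) = 4(4 + 11/2) = 38; numerator = -4(88/9945) - 1(19/195) = -1321/9945; a_4 = (-1321/9945)/(38) = -1321/377910

r = 2; a_0 = 1; a_1 = -8/13; a_2 = 19/195; a_3 = 88/9945; a_4 = -1321/377910


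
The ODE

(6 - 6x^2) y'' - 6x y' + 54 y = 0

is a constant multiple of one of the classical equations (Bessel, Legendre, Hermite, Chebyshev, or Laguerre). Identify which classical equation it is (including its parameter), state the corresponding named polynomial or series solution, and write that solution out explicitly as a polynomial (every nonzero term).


All three coefficients share the factor 6; dividing through by 6 gives  (1 - x^2) y'' - x y' + 9 y = 0.
This matches the Chebyshev equation (1 - x^2) y'' - x y' + n^2 y = 0 (note the -x y' term, not -2x y') with n^2 = 9, so n = 3; the polynomial solution is T_3(x).
With y = sum_k a_k x^k, matching x^k gives (k+2)(k+1) a_{k+2} = (k^2 - n^2) a_k = (k - 3)(k + 3) a_k. The right side vanishes at k = 3, so the series with the parity of 3 terminates at degree 3.
Standard normalization: leading coefficient of T_n is 2^(n-1), so a_3 = 2^2 = 4. Work downward with a_k = (k+1)(k+2) a_{k+2} / ((k - 3)(k + 3)):
  a_1 = (2)(3)(4) / ((1 - 3)(1 + 3)) = 24/(-8) = -3
Hence T_3(x) = 4 x^3 - 3 x.

T_3(x); series = 4 x^3 - 3 x


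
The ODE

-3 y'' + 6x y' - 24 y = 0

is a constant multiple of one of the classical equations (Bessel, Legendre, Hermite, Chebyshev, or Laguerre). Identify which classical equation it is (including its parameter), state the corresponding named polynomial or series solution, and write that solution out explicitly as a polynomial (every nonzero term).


All three coefficients share the factor -3; dividing through by -3 gives  y'' - 2x y' + 8 y = 0.
This matches the Hermite equation y'' - 2x y' + 2n y = 0 with 2n = 8, so n = 4; the polynomial solution is H_4(x).
With y = sum_k a_k x^k, matching x^k gives (k+2)(k+1) a_{k+2} = 2(k - n) a_k = 2(k - 4) a_k. The right side vanishes at k = 4, so the series with the parity of 4 terminates at degree 4.
Standard normalization: leading coefficient of H_n is 2^n, so a_4 = 2^4 = 16. Work downward with a_k = (k+1)(k+2) a_{k+2} / (2(k - n)):
  a_2 = (3)(4)(16) / (2(2 - 4)) = 192/(-4) = -48
  a_0 = (1)(2)(-48) / (2(0 - 4)) = -96/(-8) = 12
Hence H_4(x) = 16 x^4 - 48 x^2 + 12.

H_4(x); series = 16 x^4 - 48 x^2 + 12
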